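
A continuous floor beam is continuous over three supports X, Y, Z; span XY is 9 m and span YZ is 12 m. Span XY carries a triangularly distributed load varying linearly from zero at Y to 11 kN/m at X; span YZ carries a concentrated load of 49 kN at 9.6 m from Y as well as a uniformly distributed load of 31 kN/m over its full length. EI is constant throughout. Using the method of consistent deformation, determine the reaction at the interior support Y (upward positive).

R_Y = 284.9 kN

Release continuity at Y by inserting a hinge; the redundant is the internal moment M_Y. The primary structure is two simply-supported spans XY and YZ.
End slopes at the hinge Y, treating each span as simply supported:
  span XY: triangular load, peak 11: 7w₀L³/(360EI) = 155.9/EI
  span YZ: point load 49 at a = 9.6: Pab(L + b)/(6LEI) = 225.8/EI
  span YZ: UDL 31: wL³/(24EI) = 2232/EI
  relative rotation θ_0 = (155.9 + 2458)/EI = 2614/EI
A unit hogging moment at Y produces rotation L₁/(3EI) + L₂/(3EI) = 7/EI.
Compatibility: M_Y·(L₁+L₂)/(3EI) = θ_0, giving M_Y = 373.4 kN·m (hogging).
Span XY, ΣM about X with M_Y applied at Y: R_Y^{XY}·9 = 148.5 + 373.4, so R_Y^{XY} = 57.99 kN and R_X = 49.5 − 57.99 = -8.488 kN.
Span YZ, ΣM about Z: R_Y^{YZ}·12 = 2350 + 373.4, so R_Y^{YZ} = 226.9 kN and R_Z = 421 − 226.9 = 194.1 kN.
R_Y = 57.99 + 226.9 = 284.9 kN.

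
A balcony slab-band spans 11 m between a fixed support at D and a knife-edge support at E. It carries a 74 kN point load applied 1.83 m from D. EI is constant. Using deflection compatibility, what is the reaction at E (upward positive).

Choose R_E as the redundant. The primary structure is the cantilever fixed at D.
Deflection at E on the released cantilever, summing each load's contribution:
  point load 74 at a = 1.83: Pa²(3L − a)/(6EI) = 1287/EI
Tip deflection under a unit load at E: L³/(3EI) = 443.7/EI.
Compatibility at E: δ_0 − R_E·δ_{EE} = 0, so R_E = 1287/443.7 = 2.902 kN.

R_E = 2.902 kN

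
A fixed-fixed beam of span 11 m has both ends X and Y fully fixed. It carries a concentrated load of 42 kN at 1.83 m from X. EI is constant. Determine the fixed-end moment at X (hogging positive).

Take the two fixed-end moments M_X, M_Y as redundants; the released structure is the simple span XY.
End rotations of the released simple span under the applied load (×1/EI):
  at X: point load 42 at a = 1.83: Pab(L + b)/(6LEI) = 215.4/EI
  at Y: point load 42 at a = 1.83: Pab(L + a)/(6LEI) = 137/EI
  θ_X0 = 215.4/EI,  θ_Y0 = 137/EI
Flexibility coefficients: a unit moment at one end gives L/(3EI) there and L/(6EI) at the far end, so f₁₁ = f₂₂ = 3.667/EI and f₁₂ = f₂₁ = 1.833/EI.
Compatibility — zero rotation at each built-in end:
  3.667 M_X + 1.833 M_Y = 215.4
  1.833 M_X + 3.667 M_Y = 137
Solving the pair gives M_X = 53.41 kN·m and M_Y = 10.66 kN·m (hogging).

M_X = 53.41 kN·m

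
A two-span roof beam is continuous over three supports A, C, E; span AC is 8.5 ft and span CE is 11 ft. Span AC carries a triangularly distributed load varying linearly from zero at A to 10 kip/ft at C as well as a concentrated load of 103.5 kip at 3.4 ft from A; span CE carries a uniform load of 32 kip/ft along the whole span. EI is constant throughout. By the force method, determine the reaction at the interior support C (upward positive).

R_C = 320.5 kip

Release continuity at C by inserting a hinge; the redundant is the internal moment M_C. The primary structure is two simply-supported spans AC and CE.
Discontinuity in slope at C on the released structure — sum the simple-span end rotations:
  span AC: triangular load, peak 10: w₀L³/(45EI) = 136.5/EI
  span AC: point load 103.5 at a = 3.4: Pab(L + a)/(6LEI) = 418.8/EI
  span CE: UDL 32: wL³/(24EI) = 1775/EI
  relative rotation θ_0 = (555.2 + 1775)/EI = 2330/EI
A unit hogging moment at C produces rotation L₁/(3EI) + L₂/(3EI) = 6.5/EI.
Compatibility: M_C·(L₁+L₂)/(3EI) = θ_0, giving M_C = 358.4 kip·ft (hogging).
Span AC, ΣM about A with M_C applied at C: R_C^{AC}·8.5 = 592.7 + 358.4, so R_C^{AC} = 111.9 kip and R_A = 146 − 111.9 = 34.1 kip.
Span CE, ΣM about E: R_C^{CE}·11 = 1936 + 358.4, so R_C^{CE} = 208.6 kip and R_E = 352 − 208.6 = 143.4 kip.
R_C = 111.9 + 208.6 = 320.5 kip.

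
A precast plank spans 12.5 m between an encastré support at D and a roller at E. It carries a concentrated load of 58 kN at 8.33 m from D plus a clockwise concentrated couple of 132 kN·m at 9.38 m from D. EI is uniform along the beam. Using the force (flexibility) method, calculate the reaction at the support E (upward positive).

R_E = 44.91 kN

Remove the prop at E; the released (primary) structure is a cantilever built in at D.
Free-end deflection of the primary structure under the applied loading (downward +):
  point load 58 at a = 8.33: Pa²(3L − a)/(6EI) = 19566/EI
  clockwise couple 132 at a = 9.38: M₀a(2L − a)/(2EI) = 9670/EI
  δ_0 = 29236/EI
Flexibility coefficient — unit upward force at E: δ_{EE} = L³/(3EI) = 651/EI.
Compatibility at E: δ_0 − R_E·δ_{EE} = 0, so R_E = 29236/651 = 44.91 kN.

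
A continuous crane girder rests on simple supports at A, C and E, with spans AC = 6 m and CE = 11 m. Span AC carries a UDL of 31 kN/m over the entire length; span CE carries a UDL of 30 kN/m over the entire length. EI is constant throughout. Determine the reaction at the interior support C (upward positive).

R_C = 346.3 kN

Release continuity at C by inserting a hinge; the redundant is the internal moment M_C. The primary structure is two simply-supported spans AC and CE.
Discontinuity in slope at C on the released structure — sum the simple-span end rotations:
  span AC: UDL 31: wL³/(24EI) = 279/EI
  span CE: UDL 30: wL³/(24EI) = 1664/EI
  relative rotation θ_0 = (279 + 1664)/EI = 1943/EI
A unit hogging moment at C produces rotation L₁/(3EI) + L₂/(3EI) = 5.667/EI.
Slope continuity at C: θ_0 = M_C·5.667/EI, so M_C = 1943/5.667 = 342.8 kN·m (hogging).
Span AC, ΣM about A with M_C applied at C: R_C^{AC}·6 = 558 + 342.8, so R_C^{AC} = 150.1 kN and R_A = 186 − 150.1 = 35.86 kN.
Span CE, ΣM about E: R_C^{CE}·11 = 1815 + 342.8, so R_C^{CE} = 196.2 kN and R_E = 330 − 196.2 = 133.8 kN.
R_C = 150.1 + 196.2 = 346.3 kN.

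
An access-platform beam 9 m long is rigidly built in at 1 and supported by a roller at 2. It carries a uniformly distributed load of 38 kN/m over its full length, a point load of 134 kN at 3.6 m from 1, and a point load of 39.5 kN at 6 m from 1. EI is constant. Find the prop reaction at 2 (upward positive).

Take the reaction at 2 as the redundant and release it; the primary structure is a cantilever fixed at 1.
Downward deflection at the released point 2 due to the loads:
  UDL 38: wL⁴/(8EI) = 31165/EI
  point load 134 at a = 3.6: Pa²(3L − a)/(6EI) = 6773/EI
  point load 39.5 at a = 6: Pa²(3L − a)/(6EI) = 4977/EI
  δ_0 = 42915/EI
Tip deflection under a unit load at 2: L³/(3EI) = 243/EI.
The prop prevents deflection at 2: R_2 = δ_0/δ_{22} = 42915/243 = 176.6 kN.

R_2 = 176.6 kN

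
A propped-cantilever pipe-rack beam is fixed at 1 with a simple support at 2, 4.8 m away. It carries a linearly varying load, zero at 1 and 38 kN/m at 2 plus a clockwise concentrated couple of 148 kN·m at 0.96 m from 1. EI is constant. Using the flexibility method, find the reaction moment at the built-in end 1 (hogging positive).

M_1 = 119.2 kN·m

Choose R_2 as the redundant. The primary structure is the cantilever fixed at 1.
Downward deflection at the released point 2 due to the loads:
  triangular load, peak 38 at the free end: 11w₀L⁴/(120EI) = 1849/EI
  clockwise couple 148 at a = 0.96: M₀a(2L − a)/(2EI) = 613.8/EI
  δ_0 = 2463/EI
Flexibility coefficient — unit upward force at 2: δ_{22} = L³/(3EI) = 36.86/EI.
The prop prevents deflection at 2: R_2 = δ_0/δ_{22} = 2463/36.86 = 66.81 kN.
Moment equilibrium about 1: M_1 = Σ(load moments about 1) − R_2·L = 439.8 − 66.81×4.8 = 119.2 kN·m.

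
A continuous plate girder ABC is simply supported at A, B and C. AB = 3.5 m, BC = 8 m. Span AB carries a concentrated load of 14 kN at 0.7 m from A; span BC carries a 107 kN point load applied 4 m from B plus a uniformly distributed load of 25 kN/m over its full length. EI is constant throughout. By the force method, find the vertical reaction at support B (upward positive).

R_B = 259.9 kN

Insert a hinge at B; M_B is the redundant, and each span becomes simply supported.
End slopes at the hinge B, treating each span as simply supported:
  span AB: point load 14 at a = 0.7: Pab(L + a)/(6LEI) = 5.488/EI
  span BC: point load 107 at a = 4: Pab(L + b)/(6LEI) = 428/EI
  span BC: UDL 25: wL³/(24EI) = 533.3/EI
  relative rotation θ_0 = (5.488 + 961.3)/EI = 966.8/EI
A unit hogging moment at B produces rotation L₁/(3EI) + L₂/(3EI) = 3.833/EI.
Compatibility: M_B·(L₁+L₂)/(3EI) = θ_0, giving M_B = 252.2 kN·m (hogging).
Span AB, ΣM about A with M_B applied at B: R_B^{AB}·3.5 = 9.8 + 252.2, so R_B^{AB} = 74.86 kN and R_A = 14 − 74.86 = -60.86 kN.
Span BC, ΣM about C: R_B^{BC}·8 = 1228 + 252.2, so R_B^{BC} = 185 kN and R_C = 307 − 185 = 122 kN.
R_B = 74.86 + 185 = 259.9 kN.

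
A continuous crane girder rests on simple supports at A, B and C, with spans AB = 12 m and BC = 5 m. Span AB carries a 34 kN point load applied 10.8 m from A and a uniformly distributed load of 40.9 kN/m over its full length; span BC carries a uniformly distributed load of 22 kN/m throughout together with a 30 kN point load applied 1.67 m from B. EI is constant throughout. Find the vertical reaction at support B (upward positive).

R_B = 513.2 kN

Insert a hinge at B; M_B is the redundant, and each span becomes simply supported.
End slopes at the hinge B, treating each span as simply supported:
  span AB: point load 34 at a = 10.8: Pab(L + a)/(6LEI) = 139.5/EI
  span AB: UDL 40.9: wL³/(24EI) = 2945/EI
  span BC: UDL 22: wL³/(24EI) = 114.6/EI
  span BC: point load 30 at a = 1.67: Pab(L + b)/(6LEI) = 46.32/EI
  relative rotation θ_0 = (3084 + 160.9)/EI = 3245/EI
A unit hogging moment at B produces rotation L₁/(3EI) + L₂/(3EI) = 5.667/EI.
Compatibility: M_B·(L₁+L₂)/(3EI) = θ_0, giving M_B = 572.7 kN·m (hogging).
Span AB, ΣM about A with M_B applied at B: R_B^{AB}·12 = 3312 + 572.7, so R_B^{AB} = 323.7 kN and R_A = 524.8 − 323.7 = 201.1 kN.
Span BC, ΣM about C: R_B^{BC}·5 = 374.9 + 572.7, so R_B^{BC} = 189.5 kN and R_C = 140 − 189.5 = -49.52 kN.
R_B = 323.7 + 189.5 = 513.2 kN.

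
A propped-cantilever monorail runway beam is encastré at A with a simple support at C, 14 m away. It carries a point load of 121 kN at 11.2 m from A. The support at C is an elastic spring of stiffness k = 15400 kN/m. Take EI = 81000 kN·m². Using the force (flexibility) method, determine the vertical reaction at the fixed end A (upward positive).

R_A = 36.3 kN

Release the roller at C. Primary structure: cantilever fixed at A.
Downward deflection at the released point C due to the loads:
  point load 121 at a = 11.2: Pa²(3L − a)/(6EI) = 77915/EI
Tip deflection under a unit load at C: L³/(3EI) = 914.7/EI.
With EI = 81000 kN·m²: δ_0 = 0.96191 m and δ_{CC} = 0.011292 m/kN.
Compatibility — the spring shortens by R_C/k under the reaction it provides: δ_0 − R_C·δ_{CC} = R_C/k. With 1/k = 0.000065 m/kN, R_C = δ_0 / (δ_{CC} + 1/k) = 0.96191 / (0.011292 + 0.000065) = 84.7 kN.
Vertical equilibrium: R_A = ΣP − R_C = 121 − 84.7 = 36.3 kN.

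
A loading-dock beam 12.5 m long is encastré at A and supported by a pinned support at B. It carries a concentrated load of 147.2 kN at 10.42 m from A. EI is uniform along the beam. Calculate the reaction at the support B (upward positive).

Release the roller at B. Primary structure: cantilever fixed at A.
Primary-structure tip deflection at B by superposition:
  point load 147.2 at a = 10.42: Pa²(3L − a)/(6EI) = 72134/EI
Flexibility coefficient — unit upward force at B: δ_{BB} = L³/(3EI) = 651/EI.
Compatibility at B: δ_0 − R_B·δ_{BB} = 0, so R_B = 72134/651 = 110.8 kN.

R_B = 110.8 kN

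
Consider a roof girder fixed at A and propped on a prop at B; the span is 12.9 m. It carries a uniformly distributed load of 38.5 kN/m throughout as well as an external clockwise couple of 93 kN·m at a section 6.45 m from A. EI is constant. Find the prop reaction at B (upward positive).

R_B = 194.4 kN

Choose R_B as the redundant. The primary structure is the cantilever fixed at A.
Downward deflection at the released point B due to the loads:
  UDL 38.5: wL⁴/(8EI) = 133269/EI
  clockwise couple 93 at a = 6.45: M₀a(2L − a)/(2EI) = 5804/EI
  δ_0 = 139073/EI
Flexibility coefficient — unit upward force at B: δ_{BB} = L³/(3EI) = 715.6/EI.
The prop prevents deflection at B: R_B = δ_0/δ_{BB} = 139073/715.6 = 194.4 kN.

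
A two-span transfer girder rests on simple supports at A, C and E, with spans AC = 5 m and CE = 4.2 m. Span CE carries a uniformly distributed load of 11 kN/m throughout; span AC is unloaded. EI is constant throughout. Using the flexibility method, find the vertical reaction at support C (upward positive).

R_C = 27.95 kN

Release continuity at C by inserting a hinge; the redundant is the internal moment M_C. The primary structure is two simply-supported spans AC and CE.
End slopes at the hinge C, treating each span as simply supported:
  span CE: UDL 11: wL³/(24EI) = 33.96/EI
  relative rotation θ_0 = (0 + 33.96)/EI = 33.96/EI
A unit hogging moment at C produces rotation L₁/(3EI) + L₂/(3EI) = 3.067/EI.
Compatibility: M_C·(L₁+L₂)/(3EI) = θ_0, giving M_C = 11.07 kN·m (hogging).
Span AC, ΣM about A with M_C applied at C: R_C^{AC}·5 = 0 + 11.07, so R_C^{AC} = 2.215 kN and R_A = 0 − 2.215 = -2.215 kN.
Span CE, ΣM about E: R_C^{CE}·4.2 = 97.02 + 11.07, so R_C^{CE} = 25.74 kN and R_E = 46.2 − 25.74 = 20.46 kN.
R_C = 2.215 + 25.74 = 27.95 kN.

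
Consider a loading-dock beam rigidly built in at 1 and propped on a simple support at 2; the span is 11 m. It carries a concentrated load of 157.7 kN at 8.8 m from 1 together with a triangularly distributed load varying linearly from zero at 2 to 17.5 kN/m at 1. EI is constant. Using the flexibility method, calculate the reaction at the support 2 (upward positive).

Choose R_2 as the redundant. The primary structure is the cantilever fixed at 1.
Primary-structure tip deflection at 2 by superposition:
  point load 157.7 at a = 8.8: Pa²(3L − a)/(6EI) = 49256/EI
  triangular load, peak 17.5 at the fixed end: w₀L⁴/(30EI) = 8541/EI
  δ_0 = 57797/EI
Flexibility coefficient — unit upward force at 2: δ_{22} = L³/(3EI) = 443.7/EI.
The prop prevents deflection at 2: R_2 = δ_0/δ_{22} = 57797/443.7 = 130.3 kN.

R_2 = 130.3 kN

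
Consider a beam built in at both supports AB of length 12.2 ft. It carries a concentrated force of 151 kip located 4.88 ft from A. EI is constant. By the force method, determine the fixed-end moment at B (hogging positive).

Take the two fixed-end moments M_A, M_B as redundants; the released structure is the simple span AB.
Simple-span end rotations at A and B under the given loads:
  at A: point load 151 at a = 4.88: Pab(L + b)/(6LEI) = 1438/EI
  at B: point load 151 at a = 4.88: Pab(L + a)/(6LEI) = 1259/EI
  θ_A0 = 1438/EI,  θ_B0 = 1259/EI
Flexibility coefficients: a unit moment at one end gives L/(3EI) there and L/(6EI) at the far end, so f₁₁ = f₂₂ = 4.067/EI and f₁₂ = f₂₁ = 2.033/EI.
Compatibility — zero rotation at each built-in end:
  4.067 M_A + 2.033 M_B = 1438
  2.033 M_A + 4.067 M_B = 1259
Solving the pair gives M_A = 265.3 kip·ft and M_B = 176.9 kip·ft (hogging).

M_B = 176.9 kip·ft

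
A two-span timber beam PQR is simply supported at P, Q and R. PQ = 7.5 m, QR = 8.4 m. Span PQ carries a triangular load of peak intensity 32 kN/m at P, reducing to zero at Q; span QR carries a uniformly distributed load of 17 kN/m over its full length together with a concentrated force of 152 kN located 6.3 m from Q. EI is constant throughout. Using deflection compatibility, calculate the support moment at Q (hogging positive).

Insert a hinge at Q; M_Q is the redundant, and each span becomes simply supported.
Discontinuity in slope at Q on the released structure — sum the simple-span end rotations:
  span PQ: triangular load, peak 32: 7w₀L³/(360EI) = 262.5/EI
  span QR: UDL 17: wL³/(24EI) = 419.8/EI
  span QR: point load 152 at a = 6.3: Pab(L + b)/(6LEI) = 418.9/EI
  relative rotation θ_0 = (262.5 + 838.8)/EI = 1101/EI
A unit hogging moment at Q produces rotation L₁/(3EI) + L₂/(3EI) = 5.3/EI.
Compatibility: M_Q·(L₁+L₂)/(3EI) = θ_0, giving M_Q = 207.8 kN·m (hogging).

M_Q = 207.8 kN·m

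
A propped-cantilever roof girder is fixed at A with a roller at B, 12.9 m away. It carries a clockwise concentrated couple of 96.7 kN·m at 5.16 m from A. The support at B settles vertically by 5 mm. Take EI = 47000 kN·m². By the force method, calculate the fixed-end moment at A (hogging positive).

Take the reaction at B as the redundant and release it; the primary structure is a cantilever fixed at A.
Free-end deflection of the primary structure under the applied loading (downward +):
  clockwise couple 96.7 at a = 5.16: M₀a(2L − a)/(2EI) = 5149/EI
Tip deflection under a unit load at B: L³/(3EI) = 715.6/EI.
With EI = 47000 kN·m²: δ_0 = 0.10956 m and δ_{BB} = 0.015225 m/kN.
Compatibility — the beam at B must follow the support down by 0.005 m: δ_0 − R_B·δ_{BB} = 0.005, so R_B = (0.10956 − 0.005)/0.015225 = 6.868 kN.
Moment equilibrium about A: M_A = Σ(load moments about A) − R_B·L = 96.7 − 6.868×12.9 = 8.105 kN·m.

M_A = 8.105 kN·m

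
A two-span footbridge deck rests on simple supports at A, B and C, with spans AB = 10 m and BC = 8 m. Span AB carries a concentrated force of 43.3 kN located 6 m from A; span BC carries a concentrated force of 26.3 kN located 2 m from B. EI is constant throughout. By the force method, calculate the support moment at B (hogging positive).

Take M_B as the redundant. Released structure: two simple spans AB and BC with a hinge at B.
End slopes at the hinge B, treating each span as simply supported:
  span AB: point load 43.3 at a = 6: Pab(L + a)/(6LEI) = 277.1/EI
  span BC: point load 26.3 at a = 2: Pab(L + b)/(6LEI) = 92.05/EI
  relative rotation θ_0 = (277.1 + 92.05)/EI = 369.2/EI
A unit hogging moment at B produces rotation L₁/(3EI) + L₂/(3EI) = 6/EI.
Slope continuity at B: θ_0 = M_B·6/EI, so M_B = 369.2/6 = 61.53 kN·m (hogging).

M_B = 61.53 kN·m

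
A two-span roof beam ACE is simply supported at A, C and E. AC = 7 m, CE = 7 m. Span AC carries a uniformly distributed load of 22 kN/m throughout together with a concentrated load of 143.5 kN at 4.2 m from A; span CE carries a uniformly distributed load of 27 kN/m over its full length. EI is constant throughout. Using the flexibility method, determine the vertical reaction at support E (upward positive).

R_E = 59.29 kN

Take M_C as the redundant. Released structure: two simple spans AC and CE with a hinge at C.
End slopes at the hinge C, treating each span as simply supported:
  span AC: UDL 22: wL³/(24EI) = 314.4/EI
  span AC: point load 143.5 at a = 4.2: Pab(L + a)/(6LEI) = 450/EI
  span CE: UDL 27: wL³/(24EI) = 385.9/EI
  relative rotation θ_0 = (764.4 + 385.9)/EI = 1150/EI
A unit hogging moment at C produces rotation L₁/(3EI) + L₂/(3EI) = 4.667/EI.
Slope continuity at C: θ_0 = M_C·4.667/EI, so M_C = 1150/4.667 = 246.5 kN·m (hogging).
Span CE, ΣM about E: R_C^{CE}·7 = 661.5 + 246.5, so R_C^{CE} = 129.7 kN and R_E = 189 − 129.7 = 59.29 kN.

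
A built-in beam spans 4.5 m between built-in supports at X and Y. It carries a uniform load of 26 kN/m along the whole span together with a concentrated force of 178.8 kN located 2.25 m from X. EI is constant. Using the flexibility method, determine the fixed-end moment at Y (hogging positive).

M_Y = 144.4 kN·m

Take the two fixed-end moments M_X, M_Y as redundants; the released structure is the simple span XY.
Simple-span end rotations at X and Y under the given loads:
  at X: UDL 26: wL³/(24EI) = 98.72/EI
  at Y: UDL 26: wL³/(24EI) = 98.72/EI
  at X: point load 178.8 at a = 2.25: Pab(L + b)/(6LEI) = 226.3/EI
  at Y: point load 178.8 at a = 2.25: Pab(L + a)/(6LEI) = 226.3/EI
  θ_X0 = 325/EI,  θ_Y0 = 325/EI
Flexibility coefficients: a unit moment at one end gives L/(3EI) there and L/(6EI) at the far end, so f₁₁ = f₂₂ = 1.5/EI and f₁₂ = f₂₁ = 0.75/EI.
Compatibility — zero rotation at each built-in end:
  1.5 M_X + 0.75 M_Y = 325
  0.75 M_X + 1.5 M_Y = 325
Solving the pair gives M_X = 144.4 kN·m and M_Y = 144.4 kN·m (hogging).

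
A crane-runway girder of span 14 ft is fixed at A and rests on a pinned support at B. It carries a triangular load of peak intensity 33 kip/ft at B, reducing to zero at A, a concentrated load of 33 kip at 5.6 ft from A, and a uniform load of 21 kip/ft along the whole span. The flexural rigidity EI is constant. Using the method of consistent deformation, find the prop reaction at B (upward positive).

R_B = 244.2 kip

Remove the prop at B; the released (primary) structure is a cantilever built in at A.
Free-end deflection of the primary structure under the applied loading (downward +):
  triangular load, peak 33 at the free end: 11w₀L⁴/(120EI) = 116208/EI
  point load 33 at a = 5.6: Pa²(3L − a)/(6EI) = 6278/EI
  UDL 21: wL⁴/(8EI) = 100842/EI
  δ_0 = 223329/EI
Tip deflection under a unit load at B: L³/(3EI) = 914.7/EI.
Compatibility at B: δ_0 − R_B·δ_{BB} = 0, so R_B = 223329/914.7 = 244.2 kip.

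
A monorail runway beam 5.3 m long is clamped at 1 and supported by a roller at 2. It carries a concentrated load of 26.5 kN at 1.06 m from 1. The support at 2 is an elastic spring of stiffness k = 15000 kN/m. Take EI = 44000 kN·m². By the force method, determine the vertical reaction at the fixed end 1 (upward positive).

Take the reaction at 2 as the redundant and release it; the primary structure is a cantilever fixed at 1.
Primary-structure tip deflection at 2 by superposition:
  point load 26.5 at a = 1.06: Pa²(3L − a)/(6EI) = 73.64/EI
Flexibility coefficient — unit upward force at 2: δ_{22} = L³/(3EI) = 49.63/EI.
With EI = 44000 kN·m²: δ_0 = 0.001674 m and δ_{22} = 0.001128 m/kN.
Compatibility — the spring shortens by R_2/k under the reaction it provides: δ_0 − R_2·δ_{22} = R_2/k. With 1/k = 0.000067 m/kN, R_2 = δ_0 / (δ_{22} + 1/k) = 0.001674 / (0.001128 + 0.000067) = 1.401 kN.
Vertical equilibrium: R_1 = ΣP − R_2 = 26.5 − 1.401 = 25.1 kN.

R_1 = 25.1 kN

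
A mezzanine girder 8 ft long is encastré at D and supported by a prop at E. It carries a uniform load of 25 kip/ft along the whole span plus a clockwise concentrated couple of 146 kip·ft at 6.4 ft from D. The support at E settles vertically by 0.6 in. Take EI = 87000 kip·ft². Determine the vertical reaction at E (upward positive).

Remove the prop at E; the released (primary) structure is a cantilever built in at D.
Primary-structure tip deflection at E by superposition:
  UDL 25: wL⁴/(8EI) = 12800/EI
  clockwise couple 146 at a = 6.4: M₀a(2L − a)/(2EI) = 4485/EI
  δ_0 = 17285/EI
Flexibility coefficient — unit upward force at E: δ_{EE} = L³/(3EI) = 170.7/EI.
With EI = 87000 kip·ft²: δ_0 = 0.19868 ft and δ_{EE} = 0.001962 ft/kip.
Compatibility — the beam at E must follow the support down by 0.05 ft: δ_0 − R_E·δ_{EE} = 0.05, so R_E = (0.19868 − 0.05)/0.001962 = 75.79 kip.

R_E = 75.79 kip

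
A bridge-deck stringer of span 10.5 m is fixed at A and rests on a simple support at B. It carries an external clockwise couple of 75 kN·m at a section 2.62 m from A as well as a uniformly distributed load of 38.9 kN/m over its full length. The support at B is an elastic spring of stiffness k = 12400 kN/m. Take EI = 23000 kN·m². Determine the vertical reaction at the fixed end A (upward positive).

Remove the prop at B; the released (primary) structure is a cantilever built in at A.
Deflection at B on the released cantilever, summing each load's contribution:
  clockwise couple 75 at a = 2.62: M₀a(2L − a)/(2EI) = 1806/EI
  UDL 38.9: wL⁴/(8EI) = 59104/EI
  δ_0 = 60910/EI
Tip deflection under a unit load at B: L³/(3EI) = 385.9/EI.
With EI = 23000 kN·m²: δ_0 = 2.6483 m and δ_{BB} = 0.016777 m/kN.
Compatibility — the spring shortens by R_B/k under the reaction it provides: δ_0 − R_B·δ_{BB} = R_B/k. With 1/k = 0.000081 m/kN, R_B = δ_0 / (δ_{BB} + 1/k) = 2.6483 / (0.016777 + 0.000081) = 157.1 kN.
Vertical equilibrium: R_A = ΣP − R_B = 408.4 − 157.1 = 251.4 kN.

R_A = 251.4 kN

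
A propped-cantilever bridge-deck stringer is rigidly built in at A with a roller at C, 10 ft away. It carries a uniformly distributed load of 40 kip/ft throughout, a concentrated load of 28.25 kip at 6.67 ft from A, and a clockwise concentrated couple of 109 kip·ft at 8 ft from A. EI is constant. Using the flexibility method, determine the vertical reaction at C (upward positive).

Take the reaction at C as the redundant and release it; the primary structure is a cantilever fixed at A.
Free-end deflection of the primary structure under the applied loading (downward +):
  UDL 40: wL⁴/(8EI) = 50000/EI
  point load 28.25 at a = 6.67: Pa²(3L − a)/(6EI) = 4887/EI
  clockwise couple 109 at a = 8: M₀a(2L − a)/(2EI) = 5232/EI
  δ_0 = 60119/EI
Flexibility coefficient — unit upward force at C: δ_{CC} = L³/(3EI) = 333.3/EI.
Compatibility at C: δ_0 − R_C·δ_{CC} = 0, so R_C = 60119/333.3 = 180.4 kip.

R_C = 180.4 kip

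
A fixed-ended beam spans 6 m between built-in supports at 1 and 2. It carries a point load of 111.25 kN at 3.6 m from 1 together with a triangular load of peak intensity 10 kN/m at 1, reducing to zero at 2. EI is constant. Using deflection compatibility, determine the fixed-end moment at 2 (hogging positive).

M_2 = 108.1 kN·m

Release both end moments; the primary structure is a simply-supported span 12 with redundants M_1 and M_2.
On the primary (simply-supported) span, the end slopes from the loading are:
  at 1: point load 111.25 at a = 3.6: Pab(L + b)/(6LEI) = 224.3/EI
  at 2: point load 111.25 at a = 3.6: Pab(L + a)/(6LEI) = 256.3/EI
  at 1: triangular load, peak 10: w₀L³/(45EI) = 48/EI
  at 2: triangular load, peak 10: 7w₀L³/(360EI) = 42/EI
  θ_10 = 272.3/EI,  θ_20 = 298.3/EI
Flexibility coefficients: a unit moment at one end gives L/(3EI) there and L/(6EI) at the far end, so f₁₁ = f₂₂ = 2/EI and f₁₂ = f₂₁ = 1/EI.
Compatibility — zero rotation at each built-in end:
  2 M_1 + 1 M_2 = 272.3
  1 M_1 + 2 M_2 = 298.3
Solving the pair gives M_1 = 82.08 kN·m and M_2 = 108.1 kN·m (hogging).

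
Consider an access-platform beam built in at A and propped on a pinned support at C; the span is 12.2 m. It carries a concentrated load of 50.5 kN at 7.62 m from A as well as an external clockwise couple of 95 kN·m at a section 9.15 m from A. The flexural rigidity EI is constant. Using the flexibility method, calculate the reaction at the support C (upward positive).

R_C = 34.35 kN

Take the reaction at C as the redundant and release it; the primary structure is a cantilever fixed at A.
Deflection at C on the released cantilever, summing each load's contribution:
  point load 50.5 at a = 7.62: Pa²(3L − a)/(6EI) = 14163/EI
  clockwise couple 95 at a = 9.15: M₀a(2L − a)/(2EI) = 6628/EI
  δ_0 = 20791/EI
Flexibility coefficient — unit upward force at C: δ_{CC} = L³/(3EI) = 605.3/EI.
The prop prevents deflection at C: R_C = δ_0/δ_{CC} = 20791/605.3 = 34.35 kN.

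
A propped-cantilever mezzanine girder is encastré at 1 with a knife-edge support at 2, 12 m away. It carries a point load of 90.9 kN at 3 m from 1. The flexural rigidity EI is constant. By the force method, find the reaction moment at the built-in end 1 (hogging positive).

M_1 = 179 kN·m

Remove the prop at 2; the released (primary) structure is a cantilever built in at 1.
Downward deflection at the released point 2 due to the loads:
  point load 90.9 at a = 3: Pa²(3L − a)/(6EI) = 4500/EI
Tip deflection under a unit load at 2: L³/(3EI) = 576/EI.
Compatibility at 2: δ_0 − R_2·δ_{22} = 0, so R_2 = 4500/576 = 7.812 kN.
Moment equilibrium about 1: M_1 = Σ(load moments about 1) − R_2·L = 272.7 − 7.812×12 = 179 kN·m.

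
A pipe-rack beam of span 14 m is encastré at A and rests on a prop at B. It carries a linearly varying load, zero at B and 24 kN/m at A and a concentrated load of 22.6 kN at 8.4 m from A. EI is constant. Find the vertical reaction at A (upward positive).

R_A = 147.2 kN

Remove the prop at B; the released (primary) structure is a cantilever built in at A.
Primary-structure tip deflection at B by superposition:
  triangular load, peak 24 at the fixed end: w₀L⁴/(30EI) = 30733/EI
  point load 22.6 at a = 8.4: Pa²(3L − a)/(6EI) = 8930/EI
  δ_0 = 39663/EI
Flexibility coefficient — unit upward force at B: δ_{BB} = L³/(3EI) = 914.7/EI.
The prop prevents deflection at B: R_B = δ_0/δ_{BB} = 39663/914.7 = 43.36 kN.
Vertical equilibrium: R_A = ΣP − R_B = 190.6 − 43.36 = 147.2 kN.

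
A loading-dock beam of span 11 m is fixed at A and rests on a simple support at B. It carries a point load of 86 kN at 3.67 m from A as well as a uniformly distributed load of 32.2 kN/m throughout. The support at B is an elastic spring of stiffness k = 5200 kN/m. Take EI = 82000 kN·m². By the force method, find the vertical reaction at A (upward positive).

R_A = 299.6 kN

Choose R_B as the redundant. The primary structure is the cantilever fixed at A.
Free-end deflection of the primary structure under the applied loading (downward +):
  point load 86 at a = 3.67: Pa²(3L − a)/(6EI) = 5662/EI
  UDL 32.2: wL⁴/(8EI) = 58930/EI
  δ_0 = 64592/EI
Tip deflection under a unit load at B: L³/(3EI) = 443.7/EI.
With EI = 82000 kN·m²: δ_0 = 0.78771 m and δ_{BB} = 0.005411 m/kN.
Compatibility — the spring shortens by R_B/k under the reaction it provides: δ_0 − R_B·δ_{BB} = R_B/k. With 1/k = 0.000192 m/kN, R_B = δ_0 / (δ_{BB} + 1/k) = 0.78771 / (0.005411 + 0.000192) = 140.6 kN.
Vertical equilibrium: R_A = ΣP − R_B = 440.2 − 140.6 = 299.6 kN.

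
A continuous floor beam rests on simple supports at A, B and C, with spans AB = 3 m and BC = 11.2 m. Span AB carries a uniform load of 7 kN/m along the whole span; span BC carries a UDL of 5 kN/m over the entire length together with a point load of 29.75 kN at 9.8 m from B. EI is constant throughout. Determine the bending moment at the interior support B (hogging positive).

Insert a hinge at B; M_B is the redundant, and each span becomes simply supported.
End slopes at the hinge B, treating each span as simply supported:
  span AB: UDL 7: wL³/(24EI) = 7.875/EI
  span BC: UDL 5: wL³/(24EI) = 292.7/EI
  span BC: point load 29.75 at a = 9.8: Pab(L + b)/(6LEI) = 76.53/EI
  relative rotation θ_0 = (7.875 + 369.2)/EI = 377.1/EI
A unit hogging moment at B produces rotation L₁/(3EI) + L₂/(3EI) = 4.733/EI.
Slope continuity at B: θ_0 = M_B·4.733/EI, so M_B = 377.1/4.733 = 79.67 kN·m (hogging).

M_B = 79.67 kN·m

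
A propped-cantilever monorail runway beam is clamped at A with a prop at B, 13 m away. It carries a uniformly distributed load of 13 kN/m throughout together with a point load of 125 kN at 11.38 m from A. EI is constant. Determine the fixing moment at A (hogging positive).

Remove the prop at B; the released (primary) structure is a cantilever built in at A.
Primary-structure tip deflection at B by superposition:
  UDL 13: wL⁴/(8EI) = 46412/EI
  point load 125 at a = 11.38: Pa²(3L − a)/(6EI) = 74519/EI
  δ_0 = 120931/EI
Flexibility coefficient — unit upward force at B: δ_{BB} = L³/(3EI) = 732.3/EI.
Compatibility at B: δ_0 − R_B·δ_{BB} = 0, so R_B = 120931/732.3 = 165.1 kN.
Moment equilibrium about A: M_A = Σ(load moments about A) − R_B·L = 2521 − 165.1×13 = 374.3 kN·m.

M_A = 374.3 kN·m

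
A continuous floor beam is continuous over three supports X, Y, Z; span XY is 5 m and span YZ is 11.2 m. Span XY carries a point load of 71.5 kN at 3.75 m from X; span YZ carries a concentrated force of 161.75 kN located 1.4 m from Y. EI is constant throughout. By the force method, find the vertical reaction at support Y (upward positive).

R_Y = 237.5 kN

Insert a hinge at Y; M_Y is the redundant, and each span becomes simply supported.
Rotations at Y on the released spans (each span's end-slope, ×1/EI):
  span XY: point load 71.5 at a = 3.75: Pab(L + a)/(6LEI) = 97.75/EI
  span YZ: point load 161.75 at a = 1.4: Pab(L + b)/(6LEI) = 693.5/EI
  relative rotation θ_0 = (97.75 + 693.5)/EI = 791.3/EI
A unit hogging moment at Y produces rotation L₁/(3EI) + L₂/(3EI) = 5.4/EI.
Compatibility: M_Y·(L₁+L₂)/(3EI) = θ_0, giving M_Y = 146.5 kN·m (hogging).
Span XY, ΣM about X with M_Y applied at Y: R_Y^{XY}·5 = 268.1 + 146.5, so R_Y^{XY} = 82.93 kN and R_X = 71.5 − 82.93 = -11.43 kN.
Span YZ, ΣM about Z: R_Y^{YZ}·11.2 = 1585 + 146.5, so R_Y^{YZ} = 154.6 kN and R_Z = 161.8 − 154.6 = 7.136 kN.
R_Y = 82.93 + 154.6 = 237.5 kN.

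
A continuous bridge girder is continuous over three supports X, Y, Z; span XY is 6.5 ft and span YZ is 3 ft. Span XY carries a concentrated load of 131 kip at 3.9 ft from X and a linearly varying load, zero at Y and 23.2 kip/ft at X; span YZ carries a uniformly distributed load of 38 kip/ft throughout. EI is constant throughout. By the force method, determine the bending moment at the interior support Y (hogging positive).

M_Y = 164.5 kip·ft

Take M_Y as the redundant. Released structure: two simple spans XY and YZ with a hinge at Y.
End slopes at the hinge Y, treating each span as simply supported:
  span XY: point load 131 at a = 3.9: Pab(L + a)/(6LEI) = 354.2/EI
  span XY: triangular load, peak 23.2: 7w₀L³/(360EI) = 123.9/EI
  span YZ: UDL 38: wL³/(24EI) = 42.75/EI
  relative rotation θ_0 = (478.1 + 42.75)/EI = 520.9/EI
A unit hogging moment at Y produces rotation L₁/(3EI) + L₂/(3EI) = 3.167/EI.
Slope continuity at Y: θ_0 = M_Y·3.167/EI, so M_Y = 520.9/3.167 = 164.5 kip·ft (hogging).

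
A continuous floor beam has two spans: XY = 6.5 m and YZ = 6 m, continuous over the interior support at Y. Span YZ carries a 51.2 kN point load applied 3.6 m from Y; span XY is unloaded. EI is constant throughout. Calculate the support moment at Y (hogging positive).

M_Y = 24.77 kN·m

Insert a hinge at Y; M_Y is the redundant, and each span becomes simply supported.
Rotations at Y on the released spans (each span's end-slope, ×1/EI):
  span YZ: point load 51.2 at a = 3.6: Pab(L + b)/(6LEI) = 103.2/EI
  relative rotation θ_0 = (0 + 103.2)/EI = 103.2/EI
A unit hogging moment at Y produces rotation L₁/(3EI) + L₂/(3EI) = 4.167/EI.
Slope continuity at Y: θ_0 = M_Y·4.167/EI, so M_Y = 103.2/4.167 = 24.77 kN·m (hogging).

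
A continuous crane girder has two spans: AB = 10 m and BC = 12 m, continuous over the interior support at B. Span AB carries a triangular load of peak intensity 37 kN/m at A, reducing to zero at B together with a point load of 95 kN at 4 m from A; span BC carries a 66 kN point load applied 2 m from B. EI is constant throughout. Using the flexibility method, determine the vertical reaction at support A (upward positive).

R_A = 157.8 kN

Take M_B as the redundant. Released structure: two simple spans AB and BC with a hinge at B.
End slopes at the hinge B, treating each span as simply supported:
  span AB: triangular load, peak 37: 7w₀L³/(360EI) = 719.4/EI
  span AB: point load 95 at a = 4: Pab(L + a)/(6LEI) = 532/EI
  span BC: point load 66 at a = 2: Pab(L + b)/(6LEI) = 403.3/EI
  relative rotation θ_0 = (1251 + 403.3)/EI = 1655/EI
A unit hogging moment at B produces rotation L₁/(3EI) + L₂/(3EI) = 7.333/EI.
Slope continuity at B: θ_0 = M_B·7.333/EI, so M_B = 1655/7.333 = 225.7 kN·m (hogging).
Span AB, ΣM about A with M_B applied at B: R_B^{AB}·10 = 996.7 + 225.7, so R_B^{AB} = 122.2 kN and R_A = 280 − 122.2 = 157.8 kN.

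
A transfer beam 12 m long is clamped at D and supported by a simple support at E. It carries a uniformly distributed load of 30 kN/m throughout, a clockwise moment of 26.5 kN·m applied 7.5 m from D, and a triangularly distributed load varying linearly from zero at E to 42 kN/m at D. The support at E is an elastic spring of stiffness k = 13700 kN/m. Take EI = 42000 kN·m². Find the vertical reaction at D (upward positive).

R_D = 424.7 kN

Release the roller at E. Primary structure: cantilever fixed at D.
Downward deflection at the released point E due to the loads:
  UDL 30: wL⁴/(8EI) = 77760/EI
  clockwise couple 26.5 at a = 7.5: M₀a(2L − a)/(2EI) = 1640/EI
  triangular load, peak 42 at the fixed end: w₀L⁴/(30EI) = 29030/EI
  δ_0 = 108430/EI
Tip deflection under a unit load at E: L³/(3EI) = 576/EI.
With EI = 42000 kN·m²: δ_0 = 2.5817 m and δ_{EE} = 0.013714 m/kN.
Compatibility — the spring shortens by R_E/k under the reaction it provides: δ_0 − R_E·δ_{EE} = R_E/k. With 1/k = 0.000073 m/kN, R_E = δ_0 / (δ_{EE} + 1/k) = 2.5817 / (0.013714 + 0.000073) = 187.3 kN.
Vertical equilibrium: R_D = ΣP − R_E = 612 − 187.3 = 424.7 kN.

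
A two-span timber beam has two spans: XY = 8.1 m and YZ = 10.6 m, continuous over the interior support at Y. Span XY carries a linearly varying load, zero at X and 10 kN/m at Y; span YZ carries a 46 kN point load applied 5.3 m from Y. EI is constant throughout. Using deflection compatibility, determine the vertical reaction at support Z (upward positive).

R_Z = 16.32 kN

Take M_Y as the redundant. Released structure: two simple spans XY and YZ with a hinge at Y.
Discontinuity in slope at Y on the released structure — sum the simple-span end rotations:
  span XY: triangular load, peak 10: w₀L³/(45EI) = 118.1/EI
  span YZ: point load 46 at a = 5.3: Pab(L + b)/(6LEI) = 323/EI
  relative rotation θ_0 = (118.1 + 323)/EI = 441.1/EI
A unit hogging moment at Y produces rotation L₁/(3EI) + L₂/(3EI) = 6.233/EI.
Compatibility: M_Y·(L₁+L₂)/(3EI) = θ_0, giving M_Y = 70.77 kN·m (hogging).
Span YZ, ΣM about Z: R_Y^{YZ}·10.6 = 243.8 + 70.77, so R_Y^{YZ} = 29.68 kN and R_Z = 46 − 29.68 = 16.32 kN.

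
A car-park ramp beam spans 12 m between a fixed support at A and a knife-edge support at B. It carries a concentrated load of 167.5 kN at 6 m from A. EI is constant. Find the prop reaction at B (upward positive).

Release the roller at B. Primary structure: cantilever fixed at A.
Free-end deflection of the primary structure under the applied loading (downward +):
  point load 167.5 at a = 6: Pa²(3L − a)/(6EI) = 30150/EI
Tip deflection under a unit load at B: L³/(3EI) = 576/EI.
The prop prevents deflection at B: R_B = δ_0/δ_{BB} = 30150/576 = 52.34 kN.

R_B = 52.34 kN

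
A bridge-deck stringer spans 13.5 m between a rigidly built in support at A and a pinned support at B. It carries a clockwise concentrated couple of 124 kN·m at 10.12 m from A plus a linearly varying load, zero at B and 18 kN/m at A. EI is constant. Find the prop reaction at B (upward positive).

Take the reaction at B as the redundant and release it; the primary structure is a cantilever fixed at A.
Downward deflection at the released point B due to the loads:
  clockwise couple 124 at a = 10.12: M₀a(2L − a)/(2EI) = 10591/EI
  triangular load, peak 18 at the fixed end: w₀L⁴/(30EI) = 19929/EI
  δ_0 = 30520/EI
Tip deflection under a unit load at B: L³/(3EI) = 820.1/EI.
The prop prevents deflection at B: R_B = δ_0/δ_{BB} = 30520/820.1 = 37.21 kN.

R_B = 37.21 kN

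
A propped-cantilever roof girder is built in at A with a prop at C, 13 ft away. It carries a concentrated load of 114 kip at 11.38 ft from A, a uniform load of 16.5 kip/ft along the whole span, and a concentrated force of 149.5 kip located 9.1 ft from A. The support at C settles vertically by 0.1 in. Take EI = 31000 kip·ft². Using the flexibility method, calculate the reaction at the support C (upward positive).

Remove the prop at C; the released (primary) structure is a cantilever built in at A.
Downward deflection at the released point C due to the loads:
  point load 114 at a = 11.38: Pa²(3L − a)/(6EI) = 67961/EI
  UDL 16.5: wL⁴/(8EI) = 58907/EI
  point load 149.5 at a = 9.1: Pa²(3L − a)/(6EI) = 61694/EI
  δ_0 = 188563/EI
Flexibility coefficient — unit upward force at C: δ_{CC} = L³/(3EI) = 732.3/EI.
With EI = 31000 kip·ft²: δ_0 = 6.0827 ft and δ_{CC} = 0.023624 ft/kip.
Compatibility — the beam at C must follow the support down by 0.008333 ft: δ_0 − R_C·δ_{CC} = 0.008333, so R_C = (6.0827 − 0.008333)/0.023624 = 257.1 kip.

R_C = 257.1 kip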